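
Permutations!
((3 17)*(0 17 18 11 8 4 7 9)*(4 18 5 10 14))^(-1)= (0 9 7 4 14 10 5 3 17)(8 11 18)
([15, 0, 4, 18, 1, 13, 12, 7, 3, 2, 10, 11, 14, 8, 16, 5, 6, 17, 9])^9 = (0 4 9 3 13 15 1 2 18 8 5)(6 12 14 16)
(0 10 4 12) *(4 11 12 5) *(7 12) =(0 10 11 7 12)(4 5) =[10, 1, 2, 3, 5, 4, 6, 12, 8, 9, 11, 7, 0]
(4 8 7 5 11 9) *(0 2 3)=(0 2 3)(4 8 7 5 11 9)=[2, 1, 3, 0, 8, 11, 6, 5, 7, 4, 10, 9]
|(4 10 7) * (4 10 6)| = |(4 6)(7 10)| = 2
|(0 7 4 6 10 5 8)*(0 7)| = |(4 6 10 5 8 7)| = 6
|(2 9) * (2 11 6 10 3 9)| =|(3 9 11 6 10)| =5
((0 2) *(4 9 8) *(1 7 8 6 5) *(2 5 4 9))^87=(0 6 7)(1 2 9)(4 8 5)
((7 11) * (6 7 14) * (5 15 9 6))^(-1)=(5 14 11 7 6 9 15)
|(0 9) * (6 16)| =|(0 9)(6 16)| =2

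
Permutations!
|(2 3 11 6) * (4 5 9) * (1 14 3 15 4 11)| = 21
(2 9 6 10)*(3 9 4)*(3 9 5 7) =(2 4 9 6 10)(3 5 7) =[0, 1, 4, 5, 9, 7, 10, 3, 8, 6, 2]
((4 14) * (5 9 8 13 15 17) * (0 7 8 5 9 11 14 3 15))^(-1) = (0 13 8 7)(3 4 14 11 5 9 17 15)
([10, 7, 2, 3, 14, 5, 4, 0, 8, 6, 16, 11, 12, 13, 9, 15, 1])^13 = [1, 10, 2, 3, 14, 5, 4, 16, 8, 6, 7, 11, 12, 13, 9, 15, 0]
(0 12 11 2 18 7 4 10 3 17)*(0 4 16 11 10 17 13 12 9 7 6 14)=(0 9 7 16 11 2 18 6 14)(3 13 12 10)(4 17)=[9, 1, 18, 13, 17, 5, 14, 16, 8, 7, 3, 2, 10, 12, 0, 15, 11, 4, 6]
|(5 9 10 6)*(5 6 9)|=|(9 10)|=2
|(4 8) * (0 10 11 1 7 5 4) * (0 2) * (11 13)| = |(0 10 13 11 1 7 5 4 8 2)| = 10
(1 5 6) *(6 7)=(1 5 7 6)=[0, 5, 2, 3, 4, 7, 1, 6]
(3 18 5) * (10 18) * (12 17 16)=(3 10 18 5)(12 17 16)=[0, 1, 2, 10, 4, 3, 6, 7, 8, 9, 18, 11, 17, 13, 14, 15, 12, 16, 5]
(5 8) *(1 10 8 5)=(1 10 8)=[0, 10, 2, 3, 4, 5, 6, 7, 1, 9, 8]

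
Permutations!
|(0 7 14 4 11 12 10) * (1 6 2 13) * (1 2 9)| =|(0 7 14 4 11 12 10)(1 6 9)(2 13)| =42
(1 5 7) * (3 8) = [0, 5, 2, 8, 4, 7, 6, 1, 3] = (1 5 7)(3 8)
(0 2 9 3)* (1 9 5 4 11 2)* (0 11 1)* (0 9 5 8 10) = [9, 5, 8, 11, 1, 4, 6, 7, 10, 3, 0, 2] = (0 9 3 11 2 8 10)(1 5 4)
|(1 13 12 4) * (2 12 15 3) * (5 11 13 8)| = |(1 8 5 11 13 15 3 2 12 4)| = 10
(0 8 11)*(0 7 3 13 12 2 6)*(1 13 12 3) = (0 8 11 7 1 13 3 12 2 6) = [8, 13, 6, 12, 4, 5, 0, 1, 11, 9, 10, 7, 2, 3]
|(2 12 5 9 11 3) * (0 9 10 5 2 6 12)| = |(0 9 11 3 6 12 2)(5 10)| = 14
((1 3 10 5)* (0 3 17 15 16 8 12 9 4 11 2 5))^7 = (0 3 10)(1 4 16 5 9 15 2 12 17 11 8)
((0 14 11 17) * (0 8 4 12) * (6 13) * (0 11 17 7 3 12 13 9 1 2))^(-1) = (0 2 1 9 6 13 4 8 17 14)(3 7 11 12)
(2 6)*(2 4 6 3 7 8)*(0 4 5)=(0 4 6 5)(2 3 7 8)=[4, 1, 3, 7, 6, 0, 5, 8, 2]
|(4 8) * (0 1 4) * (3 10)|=4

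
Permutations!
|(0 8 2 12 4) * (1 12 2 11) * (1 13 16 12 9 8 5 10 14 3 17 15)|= |(0 5 10 14 3 17 15 1 9 8 11 13 16 12 4)|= 15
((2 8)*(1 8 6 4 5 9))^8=((1 8 2 6 4 5 9))^8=(1 8 2 6 4 5 9)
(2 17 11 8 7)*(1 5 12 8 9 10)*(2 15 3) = (1 5 12 8 7 15 3 2 17 11 9 10) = [0, 5, 17, 2, 4, 12, 6, 15, 7, 10, 1, 9, 8, 13, 14, 3, 16, 11]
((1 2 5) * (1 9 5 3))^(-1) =(1 3 2)(5 9)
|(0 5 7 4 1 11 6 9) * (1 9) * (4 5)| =6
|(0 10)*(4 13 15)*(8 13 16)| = |(0 10)(4 16 8 13 15)| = 10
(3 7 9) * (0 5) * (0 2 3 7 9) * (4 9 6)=(0 5 2 3 6 4 9 7)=[5, 1, 3, 6, 9, 2, 4, 0, 8, 7]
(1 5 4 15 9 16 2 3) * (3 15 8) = (1 5 4 8 3)(2 15 9 16) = [0, 5, 15, 1, 8, 4, 6, 7, 3, 16, 10, 11, 12, 13, 14, 9, 2]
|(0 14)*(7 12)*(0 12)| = |(0 14 12 7)| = 4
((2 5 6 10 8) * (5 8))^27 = (10)(2 8)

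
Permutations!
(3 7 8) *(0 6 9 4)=(0 6 9 4)(3 7 8)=[6, 1, 2, 7, 0, 5, 9, 8, 3, 4]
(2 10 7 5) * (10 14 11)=(2 14 11 10 7 5)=[0, 1, 14, 3, 4, 2, 6, 5, 8, 9, 7, 10, 12, 13, 11]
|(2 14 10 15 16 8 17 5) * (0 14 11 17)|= 12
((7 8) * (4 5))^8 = ((4 5)(7 8))^8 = (8)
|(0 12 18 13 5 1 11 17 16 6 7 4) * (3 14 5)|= |(0 12 18 13 3 14 5 1 11 17 16 6 7 4)|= 14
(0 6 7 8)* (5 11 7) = [6, 1, 2, 3, 4, 11, 5, 8, 0, 9, 10, 7] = (0 6 5 11 7 8)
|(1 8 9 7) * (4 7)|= 5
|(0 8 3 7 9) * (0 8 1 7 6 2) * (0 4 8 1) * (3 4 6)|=6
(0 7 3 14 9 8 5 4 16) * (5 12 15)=(0 7 3 14 9 8 12 15 5 4 16)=[7, 1, 2, 14, 16, 4, 6, 3, 12, 8, 10, 11, 15, 13, 9, 5, 0]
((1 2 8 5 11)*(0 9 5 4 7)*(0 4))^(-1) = ((0 9 5 11 1 2 8)(4 7))^(-1) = (0 8 2 1 11 5 9)(4 7)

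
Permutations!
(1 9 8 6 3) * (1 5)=(1 9 8 6 3 5)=[0, 9, 2, 5, 4, 1, 3, 7, 6, 8]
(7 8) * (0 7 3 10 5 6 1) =(0 7 8 3 10 5 6 1) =[7, 0, 2, 10, 4, 6, 1, 8, 3, 9, 5]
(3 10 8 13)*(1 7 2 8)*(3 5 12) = (1 7 2 8 13 5 12 3 10) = [0, 7, 8, 10, 4, 12, 6, 2, 13, 9, 1, 11, 3, 5]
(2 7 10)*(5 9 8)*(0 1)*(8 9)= (0 1)(2 7 10)(5 8)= [1, 0, 7, 3, 4, 8, 6, 10, 5, 9, 2]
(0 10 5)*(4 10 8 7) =(0 8 7 4 10 5) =[8, 1, 2, 3, 10, 0, 6, 4, 7, 9, 5]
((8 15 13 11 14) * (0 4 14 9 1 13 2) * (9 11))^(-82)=((0 4 14 8 15 2)(1 13 9))^(-82)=(0 14 15)(1 9 13)(2 4 8)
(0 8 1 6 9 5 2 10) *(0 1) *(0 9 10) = (0 8 9 5 2)(1 6 10) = [8, 6, 0, 3, 4, 2, 10, 7, 9, 5, 1]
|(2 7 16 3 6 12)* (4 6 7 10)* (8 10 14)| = |(2 14 8 10 4 6 12)(3 7 16)| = 21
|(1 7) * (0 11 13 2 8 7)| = 7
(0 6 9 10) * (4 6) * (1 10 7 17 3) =(0 4 6 9 7 17 3 1 10) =[4, 10, 2, 1, 6, 5, 9, 17, 8, 7, 0, 11, 12, 13, 14, 15, 16, 3]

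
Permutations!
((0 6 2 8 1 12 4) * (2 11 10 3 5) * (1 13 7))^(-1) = (0 4 12 1 7 13 8 2 5 3 10 11 6)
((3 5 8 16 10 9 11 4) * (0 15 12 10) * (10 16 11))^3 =((0 15 12 16)(3 5 8 11 4)(9 10))^3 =(0 16 12 15)(3 11 5 4 8)(9 10)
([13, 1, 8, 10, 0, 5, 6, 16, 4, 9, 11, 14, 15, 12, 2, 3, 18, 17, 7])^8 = [2, 1, 10, 13, 14, 5, 6, 18, 11, 9, 12, 15, 4, 8, 3, 0, 7, 17, 16]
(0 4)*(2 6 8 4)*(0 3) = (0 2 6 8 4 3) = [2, 1, 6, 0, 3, 5, 8, 7, 4]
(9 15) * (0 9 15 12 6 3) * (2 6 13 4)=(15)(0 9 12 13 4 2 6 3)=[9, 1, 6, 0, 2, 5, 3, 7, 8, 12, 10, 11, 13, 4, 14, 15]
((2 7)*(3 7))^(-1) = ((2 3 7))^(-1) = (2 7 3)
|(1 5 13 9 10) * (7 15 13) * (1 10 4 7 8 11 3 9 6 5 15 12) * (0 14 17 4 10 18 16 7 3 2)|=19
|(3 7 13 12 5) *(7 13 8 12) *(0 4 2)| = 6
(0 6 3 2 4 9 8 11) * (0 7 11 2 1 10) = (0 6 3 1 10)(2 4 9 8)(7 11) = [6, 10, 4, 1, 9, 5, 3, 11, 2, 8, 0, 7]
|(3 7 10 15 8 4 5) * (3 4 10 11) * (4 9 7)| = |(3 4 5 9 7 11)(8 10 15)| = 6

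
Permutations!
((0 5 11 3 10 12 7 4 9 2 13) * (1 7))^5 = (0 12 2 3 4 5 1 13 10 9 11 7)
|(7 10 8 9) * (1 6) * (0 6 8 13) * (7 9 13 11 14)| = 20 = |(0 6 1 8 13)(7 10 11 14)|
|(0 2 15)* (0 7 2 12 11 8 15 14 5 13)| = 10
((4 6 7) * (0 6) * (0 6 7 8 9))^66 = ((0 7 4 6 8 9))^66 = (9)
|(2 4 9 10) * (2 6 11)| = 6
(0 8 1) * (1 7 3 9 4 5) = (0 8 7 3 9 4 5 1) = [8, 0, 2, 9, 5, 1, 6, 3, 7, 4]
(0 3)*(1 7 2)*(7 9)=(0 3)(1 9 7 2)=[3, 9, 1, 0, 4, 5, 6, 2, 8, 7]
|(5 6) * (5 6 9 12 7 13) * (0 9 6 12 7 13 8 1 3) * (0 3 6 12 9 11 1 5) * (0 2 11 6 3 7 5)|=|(0 6 9 5 12 13 2 11 1 3 7 8)|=12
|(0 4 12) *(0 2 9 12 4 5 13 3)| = 12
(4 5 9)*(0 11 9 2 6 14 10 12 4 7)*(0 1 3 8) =(0 11 9 7 1 3 8)(2 6 14 10 12 4 5) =[11, 3, 6, 8, 5, 2, 14, 1, 0, 7, 12, 9, 4, 13, 10]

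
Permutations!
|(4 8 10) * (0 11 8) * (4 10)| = 4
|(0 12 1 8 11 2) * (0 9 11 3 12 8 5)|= |(0 8 3 12 1 5)(2 9 11)|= 6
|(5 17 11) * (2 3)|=6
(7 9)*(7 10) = (7 9 10) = [0, 1, 2, 3, 4, 5, 6, 9, 8, 10, 7]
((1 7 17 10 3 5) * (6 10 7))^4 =((1 6 10 3 5)(7 17))^4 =(17)(1 5 3 10 6)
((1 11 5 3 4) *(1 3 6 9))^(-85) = (11)(3 4)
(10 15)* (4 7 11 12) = (4 7 11 12)(10 15) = [0, 1, 2, 3, 7, 5, 6, 11, 8, 9, 15, 12, 4, 13, 14, 10]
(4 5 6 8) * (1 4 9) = [0, 4, 2, 3, 5, 6, 8, 7, 9, 1] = (1 4 5 6 8 9)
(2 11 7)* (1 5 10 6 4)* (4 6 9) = (1 5 10 9 4)(2 11 7) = [0, 5, 11, 3, 1, 10, 6, 2, 8, 4, 9, 7]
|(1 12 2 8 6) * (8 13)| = 6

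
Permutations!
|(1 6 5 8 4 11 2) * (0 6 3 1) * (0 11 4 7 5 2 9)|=30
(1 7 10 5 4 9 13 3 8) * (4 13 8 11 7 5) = [0, 5, 2, 11, 9, 13, 6, 10, 1, 8, 4, 7, 12, 3] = (1 5 13 3 11 7 10 4 9 8)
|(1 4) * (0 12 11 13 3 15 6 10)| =8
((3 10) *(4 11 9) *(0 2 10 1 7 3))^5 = (0 10 2)(1 3 7)(4 9 11)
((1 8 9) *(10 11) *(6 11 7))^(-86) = (1 8 9)(6 10)(7 11) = ((1 8 9)(6 11 10 7))^(-86)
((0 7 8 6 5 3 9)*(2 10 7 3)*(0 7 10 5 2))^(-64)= ((10)(0 3 9 7 8 6 2 5))^(-64)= (10)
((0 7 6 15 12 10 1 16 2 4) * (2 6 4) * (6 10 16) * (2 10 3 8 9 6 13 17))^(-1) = (0 4 7)(1 10 2 17 13)(3 16 12 15 6 9 8)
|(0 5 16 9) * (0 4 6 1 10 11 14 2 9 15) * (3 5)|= |(0 3 5 16 15)(1 10 11 14 2 9 4 6)|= 40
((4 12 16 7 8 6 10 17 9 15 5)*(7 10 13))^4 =((4 12 16 10 17 9 15 5)(6 13 7 8))^4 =(4 17)(5 10)(9 12)(15 16)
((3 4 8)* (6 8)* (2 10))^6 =(10)(3 6)(4 8)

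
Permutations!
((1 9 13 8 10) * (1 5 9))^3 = (5 8 9 10 13)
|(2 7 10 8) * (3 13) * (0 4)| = |(0 4)(2 7 10 8)(3 13)| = 4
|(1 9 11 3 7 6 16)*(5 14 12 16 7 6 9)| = 5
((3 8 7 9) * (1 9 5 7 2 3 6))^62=((1 9 6)(2 3 8)(5 7))^62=(1 6 9)(2 8 3)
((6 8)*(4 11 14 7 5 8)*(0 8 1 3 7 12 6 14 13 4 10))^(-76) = (0 14 6)(4 13 11)(8 12 10)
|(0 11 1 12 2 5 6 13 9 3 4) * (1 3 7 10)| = 36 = |(0 11 3 4)(1 12 2 5 6 13 9 7 10)|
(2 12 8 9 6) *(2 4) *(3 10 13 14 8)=(2 12 3 10 13 14 8 9 6 4)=[0, 1, 12, 10, 2, 5, 4, 7, 9, 6, 13, 11, 3, 14, 8]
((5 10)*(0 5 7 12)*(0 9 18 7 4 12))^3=((0 5 10 4 12 9 18 7))^3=(0 4 18 5 12 7 10 9)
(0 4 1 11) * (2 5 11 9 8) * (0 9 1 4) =(2 5 11 9 8) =[0, 1, 5, 3, 4, 11, 6, 7, 2, 8, 10, 9]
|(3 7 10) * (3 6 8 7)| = |(6 8 7 10)| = 4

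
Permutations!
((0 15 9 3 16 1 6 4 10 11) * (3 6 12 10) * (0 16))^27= (0 6)(1 10 16 12 11)(3 9)(4 15)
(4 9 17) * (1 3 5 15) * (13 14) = (1 3 5 15)(4 9 17)(13 14) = [0, 3, 2, 5, 9, 15, 6, 7, 8, 17, 10, 11, 12, 14, 13, 1, 16, 4]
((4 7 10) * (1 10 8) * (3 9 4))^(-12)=((1 10 3 9 4 7 8))^(-12)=(1 3 4 8 10 9 7)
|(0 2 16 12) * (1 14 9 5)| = |(0 2 16 12)(1 14 9 5)| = 4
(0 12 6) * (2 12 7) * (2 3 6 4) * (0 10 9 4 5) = [7, 1, 12, 6, 2, 0, 10, 3, 8, 4, 9, 11, 5] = (0 7 3 6 10 9 4 2 12 5)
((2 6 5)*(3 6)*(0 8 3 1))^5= (0 2 6 8 1 5 3)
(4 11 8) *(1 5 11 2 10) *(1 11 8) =(1 5 8 4 2 10 11) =[0, 5, 10, 3, 2, 8, 6, 7, 4, 9, 11, 1]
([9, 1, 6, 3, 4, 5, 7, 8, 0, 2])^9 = [6, 1, 8, 3, 4, 5, 0, 9, 2, 7]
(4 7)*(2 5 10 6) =[0, 1, 5, 3, 7, 10, 2, 4, 8, 9, 6] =(2 5 10 6)(4 7)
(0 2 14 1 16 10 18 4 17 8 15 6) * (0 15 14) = (0 2)(1 16 10 18 4 17 8 14)(6 15) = [2, 16, 0, 3, 17, 5, 15, 7, 14, 9, 18, 11, 12, 13, 1, 6, 10, 8, 4]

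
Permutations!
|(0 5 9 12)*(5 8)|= 5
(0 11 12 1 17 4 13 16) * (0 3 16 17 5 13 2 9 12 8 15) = (0 11 8 15)(1 5 13 17 4 2 9 12)(3 16) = [11, 5, 9, 16, 2, 13, 6, 7, 15, 12, 10, 8, 1, 17, 14, 0, 3, 4]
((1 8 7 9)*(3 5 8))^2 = (1 5 7)(3 8 9)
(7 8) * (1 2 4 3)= (1 2 4 3)(7 8)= [0, 2, 4, 1, 3, 5, 6, 8, 7]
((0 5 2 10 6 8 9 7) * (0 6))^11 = (0 10 2 5)(6 7 9 8)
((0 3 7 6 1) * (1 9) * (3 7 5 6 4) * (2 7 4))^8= (0 4 3 5 6 9 1)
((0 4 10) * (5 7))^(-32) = ((0 4 10)(5 7))^(-32) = (0 4 10)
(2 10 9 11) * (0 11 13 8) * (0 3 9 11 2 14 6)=(0 2 10 11 14 6)(3 9 13 8)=[2, 1, 10, 9, 4, 5, 0, 7, 3, 13, 11, 14, 12, 8, 6]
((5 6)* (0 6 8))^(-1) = (0 8 5 6)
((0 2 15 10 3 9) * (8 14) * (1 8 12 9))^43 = (0 10 8 9 15 1 12 2 3 14) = ((0 2 15 10 3 1 8 14 12 9))^43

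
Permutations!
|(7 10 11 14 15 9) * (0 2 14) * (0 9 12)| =20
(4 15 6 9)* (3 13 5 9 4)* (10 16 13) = (3 10 16 13 5 9)(4 15 6) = [0, 1, 2, 10, 15, 9, 4, 7, 8, 3, 16, 11, 12, 5, 14, 6, 13]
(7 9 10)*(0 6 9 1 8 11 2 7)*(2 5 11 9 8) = [6, 2, 7, 3, 4, 11, 8, 1, 9, 10, 0, 5] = (0 6 8 9 10)(1 2 7)(5 11)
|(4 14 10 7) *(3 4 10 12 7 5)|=7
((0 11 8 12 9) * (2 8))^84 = ((0 11 2 8 12 9))^84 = (12)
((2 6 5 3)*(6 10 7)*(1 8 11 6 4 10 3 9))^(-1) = ((1 8 11 6 5 9)(2 3)(4 10 7))^(-1) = (1 9 5 6 11 8)(2 3)(4 7 10)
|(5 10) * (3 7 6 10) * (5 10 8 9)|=6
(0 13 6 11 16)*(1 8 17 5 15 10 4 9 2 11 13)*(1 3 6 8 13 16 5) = (0 3 6 16)(1 13 8 17)(2 11 5 15 10 4 9) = [3, 13, 11, 6, 9, 15, 16, 7, 17, 2, 4, 5, 12, 8, 14, 10, 0, 1]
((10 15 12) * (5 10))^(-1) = ((5 10 15 12))^(-1) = (5 12 15 10)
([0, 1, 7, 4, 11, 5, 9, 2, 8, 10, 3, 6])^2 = [0, 1, 2, 11, 6, 5, 10, 7, 8, 3, 4, 9]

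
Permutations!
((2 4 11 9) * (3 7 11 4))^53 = (2 11 3 9 7)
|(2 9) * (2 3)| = |(2 9 3)| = 3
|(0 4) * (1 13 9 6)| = 4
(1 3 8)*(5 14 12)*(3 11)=(1 11 3 8)(5 14 12)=[0, 11, 2, 8, 4, 14, 6, 7, 1, 9, 10, 3, 5, 13, 12]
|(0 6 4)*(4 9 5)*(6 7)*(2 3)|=6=|(0 7 6 9 5 4)(2 3)|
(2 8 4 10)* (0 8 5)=(0 8 4 10 2 5)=[8, 1, 5, 3, 10, 0, 6, 7, 4, 9, 2]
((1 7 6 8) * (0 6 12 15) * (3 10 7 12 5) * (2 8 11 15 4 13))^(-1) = (0 15 11 6)(1 8 2 13 4 12)(3 5 7 10)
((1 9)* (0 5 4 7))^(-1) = ((0 5 4 7)(1 9))^(-1) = (0 7 4 5)(1 9)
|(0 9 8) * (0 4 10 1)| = |(0 9 8 4 10 1)| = 6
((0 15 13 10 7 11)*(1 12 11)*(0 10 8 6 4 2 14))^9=(0 15 13 8 6 4 2 14)(1 7 10 11 12)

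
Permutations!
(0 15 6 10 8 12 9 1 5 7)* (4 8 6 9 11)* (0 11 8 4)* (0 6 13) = (0 15 9 1 5 7 11 6 10 13)(8 12) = [15, 5, 2, 3, 4, 7, 10, 11, 12, 1, 13, 6, 8, 0, 14, 9]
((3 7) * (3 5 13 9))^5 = (13)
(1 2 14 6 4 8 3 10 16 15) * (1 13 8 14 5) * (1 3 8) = (1 2 5 3 10 16 15 13)(4 14 6) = [0, 2, 5, 10, 14, 3, 4, 7, 8, 9, 16, 11, 12, 1, 6, 13, 15]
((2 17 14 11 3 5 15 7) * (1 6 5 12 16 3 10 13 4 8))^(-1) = ((1 6 5 15 7 2 17 14 11 10 13 4 8)(3 12 16))^(-1) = (1 8 4 13 10 11 14 17 2 7 15 5 6)(3 16 12)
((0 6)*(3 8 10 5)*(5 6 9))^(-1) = ((0 9 5 3 8 10 6))^(-1) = (0 6 10 8 3 5 9)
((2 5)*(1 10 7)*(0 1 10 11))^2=(0 11 1)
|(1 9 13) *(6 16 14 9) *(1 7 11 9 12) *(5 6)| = |(1 5 6 16 14 12)(7 11 9 13)| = 12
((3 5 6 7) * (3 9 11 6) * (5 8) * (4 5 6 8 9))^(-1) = (3 5 4 7 6 8 11 9) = ((3 9 11 8 6 7 4 5))^(-1)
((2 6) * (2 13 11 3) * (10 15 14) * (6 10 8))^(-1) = ((2 10 15 14 8 6 13 11 3))^(-1) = (2 3 11 13 6 8 14 15 10)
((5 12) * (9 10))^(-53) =((5 12)(9 10))^(-53) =(5 12)(9 10)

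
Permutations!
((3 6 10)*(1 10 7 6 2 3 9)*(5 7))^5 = (1 9 10)(2 3)(5 6 7)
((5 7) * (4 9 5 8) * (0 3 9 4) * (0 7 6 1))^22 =((0 3 9 5 6 1)(7 8))^22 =(0 6 9)(1 5 3)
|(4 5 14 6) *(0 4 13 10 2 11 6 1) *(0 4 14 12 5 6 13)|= 20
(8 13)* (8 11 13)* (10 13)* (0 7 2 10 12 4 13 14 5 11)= (0 7 2 10 14 5 11 12 4 13)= [7, 1, 10, 3, 13, 11, 6, 2, 8, 9, 14, 12, 4, 0, 5]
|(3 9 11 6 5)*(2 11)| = |(2 11 6 5 3 9)| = 6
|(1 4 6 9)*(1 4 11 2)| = |(1 11 2)(4 6 9)| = 3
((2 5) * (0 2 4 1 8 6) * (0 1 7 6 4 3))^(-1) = ((0 2 5 3)(1 8 4 7 6))^(-1) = (0 3 5 2)(1 6 7 4 8)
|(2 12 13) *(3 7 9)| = 3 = |(2 12 13)(3 7 9)|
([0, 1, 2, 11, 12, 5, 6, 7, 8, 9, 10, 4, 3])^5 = [0, 1, 2, 11, 12, 5, 6, 7, 8, 9, 10, 4, 3]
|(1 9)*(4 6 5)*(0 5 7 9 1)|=6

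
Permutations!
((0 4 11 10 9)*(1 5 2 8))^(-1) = (0 9 10 11 4)(1 8 2 5)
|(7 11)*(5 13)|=2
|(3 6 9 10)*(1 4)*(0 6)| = 10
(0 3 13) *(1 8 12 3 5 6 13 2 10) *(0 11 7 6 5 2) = (0 2 10 1 8 12 3)(6 13 11 7) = [2, 8, 10, 0, 4, 5, 13, 6, 12, 9, 1, 7, 3, 11]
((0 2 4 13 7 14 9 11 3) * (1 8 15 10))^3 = (0 13 9)(1 10 15 8)(2 7 11)(3 4 14)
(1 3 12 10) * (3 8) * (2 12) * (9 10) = (1 8 3 2 12 9 10) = [0, 8, 12, 2, 4, 5, 6, 7, 3, 10, 1, 11, 9]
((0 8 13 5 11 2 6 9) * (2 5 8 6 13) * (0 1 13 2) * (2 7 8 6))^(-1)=((0 2 7 8)(1 13 6 9)(5 11))^(-1)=(0 8 7 2)(1 9 6 13)(5 11)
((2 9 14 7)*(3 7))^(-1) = (2 7 3 14 9)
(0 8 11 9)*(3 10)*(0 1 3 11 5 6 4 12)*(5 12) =[8, 3, 2, 10, 5, 6, 4, 7, 12, 1, 11, 9, 0] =(0 8 12)(1 3 10 11 9)(4 5 6)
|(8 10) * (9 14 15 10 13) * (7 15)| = 7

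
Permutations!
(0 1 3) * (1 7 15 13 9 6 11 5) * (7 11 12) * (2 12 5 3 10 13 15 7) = (15)(0 11 3)(1 10 13 9 6 5)(2 12) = [11, 10, 12, 0, 4, 1, 5, 7, 8, 6, 13, 3, 2, 9, 14, 15]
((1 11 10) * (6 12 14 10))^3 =(1 12)(6 10)(11 14)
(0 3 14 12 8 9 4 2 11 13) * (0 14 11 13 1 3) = (1 3 11)(2 13 14 12 8 9 4) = [0, 3, 13, 11, 2, 5, 6, 7, 9, 4, 10, 1, 8, 14, 12]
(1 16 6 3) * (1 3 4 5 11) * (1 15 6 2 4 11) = [0, 16, 4, 3, 5, 1, 11, 7, 8, 9, 10, 15, 12, 13, 14, 6, 2] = (1 16 2 4 5)(6 11 15)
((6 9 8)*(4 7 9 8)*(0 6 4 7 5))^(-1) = (0 5 4 8 6)(7 9)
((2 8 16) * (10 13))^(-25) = (2 16 8)(10 13)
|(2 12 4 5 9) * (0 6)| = 10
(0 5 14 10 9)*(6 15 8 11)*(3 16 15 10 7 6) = (0 5 14 7 6 10 9)(3 16 15 8 11) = [5, 1, 2, 16, 4, 14, 10, 6, 11, 0, 9, 3, 12, 13, 7, 8, 15]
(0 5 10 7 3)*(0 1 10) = (0 5)(1 10 7 3) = [5, 10, 2, 1, 4, 0, 6, 3, 8, 9, 7]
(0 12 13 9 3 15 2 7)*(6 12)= (0 6 12 13 9 3 15 2 7)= [6, 1, 7, 15, 4, 5, 12, 0, 8, 3, 10, 11, 13, 9, 14, 2]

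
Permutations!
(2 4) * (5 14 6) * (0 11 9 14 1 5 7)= (0 11 9 14 6 7)(1 5)(2 4)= [11, 5, 4, 3, 2, 1, 7, 0, 8, 14, 10, 9, 12, 13, 6]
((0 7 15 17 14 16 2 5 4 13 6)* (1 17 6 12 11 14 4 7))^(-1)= ((0 1 17 4 13 12 11 14 16 2 5 7 15 6))^(-1)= (0 6 15 7 5 2 16 14 11 12 13 4 17 1)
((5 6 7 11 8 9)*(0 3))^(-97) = (0 3)(5 9 8 11 7 6)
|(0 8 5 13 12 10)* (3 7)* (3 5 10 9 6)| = |(0 8 10)(3 7 5 13 12 9 6)| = 21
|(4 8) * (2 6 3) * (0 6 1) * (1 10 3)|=6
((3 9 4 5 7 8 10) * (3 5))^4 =((3 9 4)(5 7 8 10))^4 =(10)(3 9 4)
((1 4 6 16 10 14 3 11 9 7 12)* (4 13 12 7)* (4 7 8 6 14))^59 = (1 12 13)(3 14 4 10 16 6 8 7 9 11)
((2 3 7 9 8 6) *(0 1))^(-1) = (0 1)(2 6 8 9 7 3)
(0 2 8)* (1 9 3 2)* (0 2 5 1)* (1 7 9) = (2 8)(3 5 7 9) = [0, 1, 8, 5, 4, 7, 6, 9, 2, 3]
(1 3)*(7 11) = (1 3)(7 11) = [0, 3, 2, 1, 4, 5, 6, 11, 8, 9, 10, 7]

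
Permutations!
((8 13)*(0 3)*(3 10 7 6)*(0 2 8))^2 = ((0 10 7 6 3 2 8 13))^2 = (0 7 3 8)(2 13 10 6)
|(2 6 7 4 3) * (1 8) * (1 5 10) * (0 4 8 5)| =|(0 4 3 2 6 7 8)(1 5 10)| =21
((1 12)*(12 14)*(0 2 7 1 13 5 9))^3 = (0 1 13)(2 14 5)(7 12 9)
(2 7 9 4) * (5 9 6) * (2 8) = [0, 1, 7, 3, 8, 9, 5, 6, 2, 4] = (2 7 6 5 9 4 8)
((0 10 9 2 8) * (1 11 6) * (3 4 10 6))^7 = (0 9 3 6 2 4 1 8 10 11)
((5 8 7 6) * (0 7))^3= ((0 7 6 5 8))^3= (0 5 7 8 6)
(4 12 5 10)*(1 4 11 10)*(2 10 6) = [0, 4, 10, 3, 12, 1, 2, 7, 8, 9, 11, 6, 5] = (1 4 12 5)(2 10 11 6)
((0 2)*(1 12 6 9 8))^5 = (12)(0 2)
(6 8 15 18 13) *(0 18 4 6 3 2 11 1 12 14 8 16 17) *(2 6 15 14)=(0 18 13 3 6 16 17)(1 12 2 11)(4 15)(8 14)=[18, 12, 11, 6, 15, 5, 16, 7, 14, 9, 10, 1, 2, 3, 8, 4, 17, 0, 13]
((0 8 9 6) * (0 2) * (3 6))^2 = ((0 8 9 3 6 2))^2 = (0 9 6)(2 8 3)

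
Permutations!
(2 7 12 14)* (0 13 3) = (0 13 3)(2 7 12 14) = [13, 1, 7, 0, 4, 5, 6, 12, 8, 9, 10, 11, 14, 3, 2]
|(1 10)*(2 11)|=|(1 10)(2 11)|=2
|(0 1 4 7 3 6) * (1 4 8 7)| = |(0 4 1 8 7 3 6)| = 7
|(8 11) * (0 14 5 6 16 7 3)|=|(0 14 5 6 16 7 3)(8 11)|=14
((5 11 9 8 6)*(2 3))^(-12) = (5 8 11 6 9)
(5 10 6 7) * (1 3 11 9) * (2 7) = [0, 3, 7, 11, 4, 10, 2, 5, 8, 1, 6, 9] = (1 3 11 9)(2 7 5 10 6)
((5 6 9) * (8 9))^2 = (5 8)(6 9)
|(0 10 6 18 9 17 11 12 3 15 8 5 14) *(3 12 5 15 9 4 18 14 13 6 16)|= 22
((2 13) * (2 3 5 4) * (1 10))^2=(2 3 4 13 5)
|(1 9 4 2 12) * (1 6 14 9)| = |(2 12 6 14 9 4)| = 6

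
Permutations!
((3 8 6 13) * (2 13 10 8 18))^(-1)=((2 13 3 18)(6 10 8))^(-1)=(2 18 3 13)(6 8 10)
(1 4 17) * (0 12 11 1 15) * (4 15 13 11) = [12, 15, 2, 3, 17, 5, 6, 7, 8, 9, 10, 1, 4, 11, 14, 0, 16, 13] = (0 12 4 17 13 11 1 15)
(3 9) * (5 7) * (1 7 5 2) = [0, 7, 1, 9, 4, 5, 6, 2, 8, 3] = (1 7 2)(3 9)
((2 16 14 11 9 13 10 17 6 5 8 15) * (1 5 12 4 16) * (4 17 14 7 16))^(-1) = (1 2 15 8 5)(6 17 12)(7 16)(9 11 14 10 13) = ((1 5 8 15 2)(6 12 17)(7 16)(9 13 10 14 11))^(-1)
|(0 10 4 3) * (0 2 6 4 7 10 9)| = |(0 9)(2 6 4 3)(7 10)| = 4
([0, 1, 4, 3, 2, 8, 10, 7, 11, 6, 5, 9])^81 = (2 4)(5 9)(6 8)(10 11)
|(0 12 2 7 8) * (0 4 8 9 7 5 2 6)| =6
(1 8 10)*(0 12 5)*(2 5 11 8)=(0 12 11 8 10 1 2 5)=[12, 2, 5, 3, 4, 0, 6, 7, 10, 9, 1, 8, 11]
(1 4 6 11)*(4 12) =(1 12 4 6 11) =[0, 12, 2, 3, 6, 5, 11, 7, 8, 9, 10, 1, 4]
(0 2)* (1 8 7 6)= (0 2)(1 8 7 6)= [2, 8, 0, 3, 4, 5, 1, 6, 7]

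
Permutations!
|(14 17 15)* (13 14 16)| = 5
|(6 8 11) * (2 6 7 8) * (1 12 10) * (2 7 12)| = |(1 2 6 7 8 11 12 10)| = 8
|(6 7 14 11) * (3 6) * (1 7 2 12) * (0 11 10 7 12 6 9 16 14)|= 8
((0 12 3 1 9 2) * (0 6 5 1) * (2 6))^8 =(0 3 12)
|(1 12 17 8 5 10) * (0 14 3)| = 6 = |(0 14 3)(1 12 17 8 5 10)|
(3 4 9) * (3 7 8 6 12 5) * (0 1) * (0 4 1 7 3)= (0 7 8 6 12 5)(1 4 9 3)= [7, 4, 2, 1, 9, 0, 12, 8, 6, 3, 10, 11, 5]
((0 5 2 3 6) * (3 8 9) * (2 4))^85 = (0 9 4 6 8 5 3 2)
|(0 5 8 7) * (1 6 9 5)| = |(0 1 6 9 5 8 7)| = 7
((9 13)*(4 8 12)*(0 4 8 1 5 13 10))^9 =((0 4 1 5 13 9 10)(8 12))^9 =(0 1 13 10 4 5 9)(8 12)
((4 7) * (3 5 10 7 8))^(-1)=((3 5 10 7 4 8))^(-1)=(3 8 4 7 10 5)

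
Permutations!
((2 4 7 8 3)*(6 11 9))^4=((2 4 7 8 3)(6 11 9))^4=(2 3 8 7 4)(6 11 9)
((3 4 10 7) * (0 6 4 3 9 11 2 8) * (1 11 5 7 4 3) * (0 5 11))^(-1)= ((0 6 3 1)(2 8 5 7 9 11)(4 10))^(-1)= (0 1 3 6)(2 11 9 7 5 8)(4 10)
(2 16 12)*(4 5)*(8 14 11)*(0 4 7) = [4, 1, 16, 3, 5, 7, 6, 0, 14, 9, 10, 8, 2, 13, 11, 15, 12] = (0 4 5 7)(2 16 12)(8 14 11)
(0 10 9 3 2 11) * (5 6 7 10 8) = [8, 1, 11, 2, 4, 6, 7, 10, 5, 3, 9, 0] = (0 8 5 6 7 10 9 3 2 11)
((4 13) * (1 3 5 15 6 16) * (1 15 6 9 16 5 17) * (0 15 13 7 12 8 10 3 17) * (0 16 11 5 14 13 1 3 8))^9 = (0 7 13 6 11 15 12 4 14 5 9)(1 17 3 16)(8 10) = ((0 15 9 11 5 6 14 13 4 7 12)(1 17 3 16)(8 10))^9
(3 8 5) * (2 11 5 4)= (2 11 5 3 8 4)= [0, 1, 11, 8, 2, 3, 6, 7, 4, 9, 10, 5]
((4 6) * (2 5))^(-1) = (2 5)(4 6)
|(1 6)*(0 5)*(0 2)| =|(0 5 2)(1 6)| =6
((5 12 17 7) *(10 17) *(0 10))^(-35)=(0 10 17 7 5 12)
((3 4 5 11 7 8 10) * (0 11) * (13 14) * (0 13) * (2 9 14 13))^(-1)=(0 14 9 2 5 4 3 10 8 7 11)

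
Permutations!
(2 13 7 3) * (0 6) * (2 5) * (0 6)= (2 13 7 3 5)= [0, 1, 13, 5, 4, 2, 6, 3, 8, 9, 10, 11, 12, 7]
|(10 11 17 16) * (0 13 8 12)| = |(0 13 8 12)(10 11 17 16)| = 4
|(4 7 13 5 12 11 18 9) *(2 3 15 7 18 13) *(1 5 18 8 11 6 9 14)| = |(1 5 12 6 9 4 8 11 13 18 14)(2 3 15 7)| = 44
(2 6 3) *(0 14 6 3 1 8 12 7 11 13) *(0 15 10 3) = (0 14 6 1 8 12 7 11 13 15 10 3 2) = [14, 8, 0, 2, 4, 5, 1, 11, 12, 9, 3, 13, 7, 15, 6, 10]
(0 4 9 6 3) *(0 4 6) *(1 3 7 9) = [6, 3, 2, 4, 1, 5, 7, 9, 8, 0] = (0 6 7 9)(1 3 4)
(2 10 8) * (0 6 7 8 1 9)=[6, 9, 10, 3, 4, 5, 7, 8, 2, 0, 1]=(0 6 7 8 2 10 1 9)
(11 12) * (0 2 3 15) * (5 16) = (0 2 3 15)(5 16)(11 12) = [2, 1, 3, 15, 4, 16, 6, 7, 8, 9, 10, 12, 11, 13, 14, 0, 5]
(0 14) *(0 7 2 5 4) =(0 14 7 2 5 4) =[14, 1, 5, 3, 0, 4, 6, 2, 8, 9, 10, 11, 12, 13, 7]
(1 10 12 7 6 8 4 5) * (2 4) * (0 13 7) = [13, 10, 4, 3, 5, 1, 8, 6, 2, 9, 12, 11, 0, 7] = (0 13 7 6 8 2 4 5 1 10 12)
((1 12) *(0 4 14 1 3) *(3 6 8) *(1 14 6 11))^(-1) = ((14)(0 4 6 8 3)(1 12 11))^(-1) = (14)(0 3 8 6 4)(1 11 12)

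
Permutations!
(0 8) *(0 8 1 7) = (8)(0 1 7) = [1, 7, 2, 3, 4, 5, 6, 0, 8]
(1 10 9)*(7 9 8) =(1 10 8 7 9) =[0, 10, 2, 3, 4, 5, 6, 9, 7, 1, 8]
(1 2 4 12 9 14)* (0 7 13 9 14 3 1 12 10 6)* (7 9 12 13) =(0 9 3 1 2 4 10 6)(12 14 13) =[9, 2, 4, 1, 10, 5, 0, 7, 8, 3, 6, 11, 14, 12, 13]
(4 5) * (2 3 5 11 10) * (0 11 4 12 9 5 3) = [11, 1, 0, 3, 4, 12, 6, 7, 8, 5, 2, 10, 9] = (0 11 10 2)(5 12 9)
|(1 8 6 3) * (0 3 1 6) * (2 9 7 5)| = 20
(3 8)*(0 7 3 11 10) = [7, 1, 2, 8, 4, 5, 6, 3, 11, 9, 0, 10] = (0 7 3 8 11 10)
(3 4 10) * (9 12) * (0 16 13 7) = (0 16 13 7)(3 4 10)(9 12) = [16, 1, 2, 4, 10, 5, 6, 0, 8, 12, 3, 11, 9, 7, 14, 15, 13]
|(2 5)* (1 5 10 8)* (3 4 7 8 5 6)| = |(1 6 3 4 7 8)(2 10 5)| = 6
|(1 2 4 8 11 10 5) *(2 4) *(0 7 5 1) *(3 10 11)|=|(11)(0 7 5)(1 4 8 3 10)|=15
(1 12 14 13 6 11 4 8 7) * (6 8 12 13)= (1 13 8 7)(4 12 14 6 11)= [0, 13, 2, 3, 12, 5, 11, 1, 7, 9, 10, 4, 14, 8, 6]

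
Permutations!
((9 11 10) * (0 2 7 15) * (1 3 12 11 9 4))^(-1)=((0 2 7 15)(1 3 12 11 10 4))^(-1)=(0 15 7 2)(1 4 10 11 12 3)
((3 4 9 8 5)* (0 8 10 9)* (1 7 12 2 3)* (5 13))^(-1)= ((0 8 13 5 1 7 12 2 3 4)(9 10))^(-1)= (0 4 3 2 12 7 1 5 13 8)(9 10)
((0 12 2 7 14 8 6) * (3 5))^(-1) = (0 6 8 14 7 2 12)(3 5)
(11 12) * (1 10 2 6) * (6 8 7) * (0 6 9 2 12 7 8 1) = (0 6)(1 10 12 11 7 9 2) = [6, 10, 1, 3, 4, 5, 0, 9, 8, 2, 12, 7, 11]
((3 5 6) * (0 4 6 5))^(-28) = (6)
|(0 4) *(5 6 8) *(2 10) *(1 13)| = 6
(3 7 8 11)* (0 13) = (0 13)(3 7 8 11) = [13, 1, 2, 7, 4, 5, 6, 8, 11, 9, 10, 3, 12, 0]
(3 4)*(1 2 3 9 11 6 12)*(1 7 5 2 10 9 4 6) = [0, 10, 3, 6, 4, 2, 12, 5, 8, 11, 9, 1, 7] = (1 10 9 11)(2 3 6 12 7 5)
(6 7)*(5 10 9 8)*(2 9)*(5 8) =[0, 1, 9, 3, 4, 10, 7, 6, 8, 5, 2] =(2 9 5 10)(6 7)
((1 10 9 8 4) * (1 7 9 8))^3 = (1 4)(7 10)(8 9)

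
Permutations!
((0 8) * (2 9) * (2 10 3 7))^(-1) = (0 8)(2 7 3 10 9)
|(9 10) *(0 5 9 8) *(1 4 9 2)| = 8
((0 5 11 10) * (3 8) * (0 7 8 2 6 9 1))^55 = ((0 5 11 10 7 8 3 2 6 9 1))^55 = (11)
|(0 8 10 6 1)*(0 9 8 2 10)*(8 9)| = 6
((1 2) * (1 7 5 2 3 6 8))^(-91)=((1 3 6 8)(2 7 5))^(-91)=(1 3 6 8)(2 5 7)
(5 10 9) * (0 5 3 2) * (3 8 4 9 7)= (0 5 10 7 3 2)(4 9 8)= [5, 1, 0, 2, 9, 10, 6, 3, 4, 8, 7]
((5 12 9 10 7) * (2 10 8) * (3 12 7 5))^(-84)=(2 3)(5 9)(7 8)(10 12)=((2 10 5 7 3 12 9 8))^(-84)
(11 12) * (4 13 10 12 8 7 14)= (4 13 10 12 11 8 7 14)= [0, 1, 2, 3, 13, 5, 6, 14, 7, 9, 12, 8, 11, 10, 4]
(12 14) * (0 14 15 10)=(0 14 12 15 10)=[14, 1, 2, 3, 4, 5, 6, 7, 8, 9, 0, 11, 15, 13, 12, 10]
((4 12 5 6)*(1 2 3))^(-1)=(1 3 2)(4 6 5 12)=((1 2 3)(4 12 5 6))^(-1)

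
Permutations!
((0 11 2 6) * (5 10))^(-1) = ((0 11 2 6)(5 10))^(-1) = (0 6 2 11)(5 10)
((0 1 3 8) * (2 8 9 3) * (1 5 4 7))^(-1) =(0 8 2 1 7 4 5)(3 9)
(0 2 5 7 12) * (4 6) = [2, 1, 5, 3, 6, 7, 4, 12, 8, 9, 10, 11, 0] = (0 2 5 7 12)(4 6)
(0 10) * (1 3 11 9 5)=(0 10)(1 3 11 9 5)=[10, 3, 2, 11, 4, 1, 6, 7, 8, 5, 0, 9]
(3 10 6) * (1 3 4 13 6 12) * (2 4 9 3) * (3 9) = [0, 2, 4, 10, 13, 5, 3, 7, 8, 9, 12, 11, 1, 6] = (1 2 4 13 6 3 10 12)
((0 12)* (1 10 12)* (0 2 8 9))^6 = (0 9 8 2 12 10 1)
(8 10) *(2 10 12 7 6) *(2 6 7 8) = (2 10)(8 12) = [0, 1, 10, 3, 4, 5, 6, 7, 12, 9, 2, 11, 8]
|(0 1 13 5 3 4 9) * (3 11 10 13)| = |(0 1 3 4 9)(5 11 10 13)| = 20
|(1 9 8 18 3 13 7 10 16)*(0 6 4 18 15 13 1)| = 13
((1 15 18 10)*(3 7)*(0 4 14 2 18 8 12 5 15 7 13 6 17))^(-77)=(0 7 14 13 18 17 1 4 3 2 6 10)(5 12 8 15)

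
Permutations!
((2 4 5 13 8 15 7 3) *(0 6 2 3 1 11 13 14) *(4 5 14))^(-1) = ((0 6 2 5 4 14)(1 11 13 8 15 7))^(-1) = (0 14 4 5 2 6)(1 7 15 8 13 11)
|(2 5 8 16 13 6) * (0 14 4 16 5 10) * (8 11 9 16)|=|(0 14 4 8 5 11 9 16 13 6 2 10)|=12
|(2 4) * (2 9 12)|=|(2 4 9 12)|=4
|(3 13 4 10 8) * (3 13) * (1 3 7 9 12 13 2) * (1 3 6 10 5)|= |(1 6 10 8 2 3 7 9 12 13 4 5)|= 12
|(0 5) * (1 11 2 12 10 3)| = 6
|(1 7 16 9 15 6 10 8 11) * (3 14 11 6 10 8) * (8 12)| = 9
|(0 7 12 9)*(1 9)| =|(0 7 12 1 9)| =5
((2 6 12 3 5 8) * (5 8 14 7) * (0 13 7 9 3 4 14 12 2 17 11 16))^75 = ((0 13 7 5 12 4 14 9 3 8 17 11 16)(2 6))^75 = (0 17 9 12 13 11 3 4 7 16 8 14 5)(2 6)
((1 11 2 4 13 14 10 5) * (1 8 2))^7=((1 11)(2 4 13 14 10 5 8))^7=(14)(1 11)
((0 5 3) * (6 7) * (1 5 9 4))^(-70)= ((0 9 4 1 5 3)(6 7))^(-70)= (0 4 5)(1 3 9)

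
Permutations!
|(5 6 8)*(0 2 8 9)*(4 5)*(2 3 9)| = 15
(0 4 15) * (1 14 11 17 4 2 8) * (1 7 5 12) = (0 2 8 7 5 12 1 14 11 17 4 15) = [2, 14, 8, 3, 15, 12, 6, 5, 7, 9, 10, 17, 1, 13, 11, 0, 16, 4]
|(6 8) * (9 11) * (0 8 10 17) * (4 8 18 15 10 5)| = 20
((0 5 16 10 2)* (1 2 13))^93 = ((0 5 16 10 13 1 2))^93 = (0 16 13 2 5 10 1)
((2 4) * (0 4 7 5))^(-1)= (0 5 7 2 4)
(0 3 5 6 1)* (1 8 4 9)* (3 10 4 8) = (0 10 4 9 1)(3 5 6) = [10, 0, 2, 5, 9, 6, 3, 7, 8, 1, 4]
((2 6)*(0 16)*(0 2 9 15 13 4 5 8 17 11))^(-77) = ((0 16 2 6 9 15 13 4 5 8 17 11))^(-77) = (0 4 2 8 9 11 13 16 5 6 17 15)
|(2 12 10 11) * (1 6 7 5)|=|(1 6 7 5)(2 12 10 11)|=4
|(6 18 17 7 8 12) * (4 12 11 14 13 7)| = 5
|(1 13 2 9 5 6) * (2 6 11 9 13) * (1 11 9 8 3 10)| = 8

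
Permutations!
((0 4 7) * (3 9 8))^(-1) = ((0 4 7)(3 9 8))^(-1) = (0 7 4)(3 8 9)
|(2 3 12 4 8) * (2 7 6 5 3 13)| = 14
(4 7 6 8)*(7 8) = (4 8)(6 7) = [0, 1, 2, 3, 8, 5, 7, 6, 4]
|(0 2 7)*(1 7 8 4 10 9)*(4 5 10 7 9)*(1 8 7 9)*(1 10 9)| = 3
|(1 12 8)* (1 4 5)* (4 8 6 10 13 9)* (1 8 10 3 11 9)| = 11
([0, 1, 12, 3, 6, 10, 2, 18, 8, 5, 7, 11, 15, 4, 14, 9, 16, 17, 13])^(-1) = (2 6 4 13 18 7 10 5 9 15 12)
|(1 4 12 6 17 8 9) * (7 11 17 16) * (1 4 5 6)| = 11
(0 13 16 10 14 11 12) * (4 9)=(0 13 16 10 14 11 12)(4 9)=[13, 1, 2, 3, 9, 5, 6, 7, 8, 4, 14, 12, 0, 16, 11, 15, 10]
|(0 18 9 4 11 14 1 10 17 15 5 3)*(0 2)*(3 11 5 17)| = 22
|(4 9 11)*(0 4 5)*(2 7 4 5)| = 10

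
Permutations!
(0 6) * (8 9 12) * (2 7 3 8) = (0 6)(2 7 3 8 9 12) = [6, 1, 7, 8, 4, 5, 0, 3, 9, 12, 10, 11, 2]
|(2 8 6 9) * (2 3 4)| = |(2 8 6 9 3 4)| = 6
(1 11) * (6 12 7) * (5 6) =(1 11)(5 6 12 7) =[0, 11, 2, 3, 4, 6, 12, 5, 8, 9, 10, 1, 7]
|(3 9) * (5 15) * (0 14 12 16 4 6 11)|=|(0 14 12 16 4 6 11)(3 9)(5 15)|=14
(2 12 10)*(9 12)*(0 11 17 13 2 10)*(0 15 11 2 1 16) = (0 2 9 12 15 11 17 13 1 16) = [2, 16, 9, 3, 4, 5, 6, 7, 8, 12, 10, 17, 15, 1, 14, 11, 0, 13]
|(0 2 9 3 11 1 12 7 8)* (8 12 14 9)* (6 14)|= 6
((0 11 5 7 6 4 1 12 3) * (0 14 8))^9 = (0 14 12 4 7 11 8 3 1 6 5)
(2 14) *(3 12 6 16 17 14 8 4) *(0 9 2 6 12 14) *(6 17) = (0 9 2 8 4 3 14 17)(6 16) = [9, 1, 8, 14, 3, 5, 16, 7, 4, 2, 10, 11, 12, 13, 17, 15, 6, 0]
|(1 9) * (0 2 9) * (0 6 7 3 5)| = |(0 2 9 1 6 7 3 5)| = 8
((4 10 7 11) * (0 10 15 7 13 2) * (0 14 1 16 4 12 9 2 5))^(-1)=((0 10 13 5)(1 16 4 15 7 11 12 9 2 14))^(-1)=(0 5 13 10)(1 14 2 9 12 11 7 15 4 16)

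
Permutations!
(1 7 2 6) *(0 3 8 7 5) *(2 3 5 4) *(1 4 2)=(0 5)(1 2 6 4)(3 8 7)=[5, 2, 6, 8, 1, 0, 4, 3, 7]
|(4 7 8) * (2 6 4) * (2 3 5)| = |(2 6 4 7 8 3 5)| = 7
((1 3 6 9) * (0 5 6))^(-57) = (0 9)(1 5)(3 6)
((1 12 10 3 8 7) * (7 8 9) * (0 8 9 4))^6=(0 10 7)(1 8 3)(4 12 9)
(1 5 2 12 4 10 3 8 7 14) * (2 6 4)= (1 5 6 4 10 3 8 7 14)(2 12)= [0, 5, 12, 8, 10, 6, 4, 14, 7, 9, 3, 11, 2, 13, 1]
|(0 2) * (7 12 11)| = 6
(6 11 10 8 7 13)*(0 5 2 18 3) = (0 5 2 18 3)(6 11 10 8 7 13) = [5, 1, 18, 0, 4, 2, 11, 13, 7, 9, 8, 10, 12, 6, 14, 15, 16, 17, 3]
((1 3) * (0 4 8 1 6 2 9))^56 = (9)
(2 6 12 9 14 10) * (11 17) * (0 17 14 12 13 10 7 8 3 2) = [17, 1, 6, 2, 4, 5, 13, 8, 3, 12, 0, 14, 9, 10, 7, 15, 16, 11] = (0 17 11 14 7 8 3 2 6 13 10)(9 12)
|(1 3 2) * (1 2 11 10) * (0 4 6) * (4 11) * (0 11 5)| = |(0 5)(1 3 4 6 11 10)| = 6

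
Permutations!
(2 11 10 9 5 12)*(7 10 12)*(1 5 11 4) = (1 5 7 10 9 11 12 2 4) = [0, 5, 4, 3, 1, 7, 6, 10, 8, 11, 9, 12, 2]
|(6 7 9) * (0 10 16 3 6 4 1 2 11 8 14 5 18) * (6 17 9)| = 14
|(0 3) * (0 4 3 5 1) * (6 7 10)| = |(0 5 1)(3 4)(6 7 10)| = 6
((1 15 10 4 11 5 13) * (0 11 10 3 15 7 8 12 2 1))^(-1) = (0 13 5 11)(1 2 12 8 7)(3 15)(4 10)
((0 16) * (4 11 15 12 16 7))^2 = (0 4 15 16 7 11 12)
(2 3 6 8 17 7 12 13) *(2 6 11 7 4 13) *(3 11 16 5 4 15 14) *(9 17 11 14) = (2 14 3 16 5 4 13 6 8 11 7 12)(9 17 15) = [0, 1, 14, 16, 13, 4, 8, 12, 11, 17, 10, 7, 2, 6, 3, 9, 5, 15]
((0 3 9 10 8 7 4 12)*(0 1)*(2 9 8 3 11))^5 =(0 3 1 10 12 9 4 2 7 11 8)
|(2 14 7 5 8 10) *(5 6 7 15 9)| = 14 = |(2 14 15 9 5 8 10)(6 7)|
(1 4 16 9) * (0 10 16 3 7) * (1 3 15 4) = (0 10 16 9 3 7)(4 15) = [10, 1, 2, 7, 15, 5, 6, 0, 8, 3, 16, 11, 12, 13, 14, 4, 9]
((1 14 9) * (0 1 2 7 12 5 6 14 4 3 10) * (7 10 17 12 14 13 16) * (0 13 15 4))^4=((0 1)(2 10 13 16 7 14 9)(3 17 12 5 6 15 4))^4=(2 7 10 14 13 9 16)(3 6 17 15 12 4 5)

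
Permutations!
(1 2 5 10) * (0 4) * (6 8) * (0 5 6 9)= (0 4 5 10 1 2 6 8 9)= [4, 2, 6, 3, 5, 10, 8, 7, 9, 0, 1]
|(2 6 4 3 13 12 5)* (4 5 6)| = 7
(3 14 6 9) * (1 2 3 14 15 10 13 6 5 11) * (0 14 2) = [14, 0, 3, 15, 4, 11, 9, 7, 8, 2, 13, 1, 12, 6, 5, 10] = (0 14 5 11 1)(2 3 15 10 13 6 9)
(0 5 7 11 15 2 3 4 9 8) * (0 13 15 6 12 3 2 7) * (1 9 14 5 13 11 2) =(0 13 15 7 2 1 9 8 11 6 12 3 4 14 5) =[13, 9, 1, 4, 14, 0, 12, 2, 11, 8, 10, 6, 3, 15, 5, 7]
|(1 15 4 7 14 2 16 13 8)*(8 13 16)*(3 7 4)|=7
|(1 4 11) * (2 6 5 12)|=|(1 4 11)(2 6 5 12)|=12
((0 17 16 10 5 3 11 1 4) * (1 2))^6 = (0 11 16 1 5)(2 10 4 3 17)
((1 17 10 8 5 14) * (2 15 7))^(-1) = ((1 17 10 8 5 14)(2 15 7))^(-1) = (1 14 5 8 10 17)(2 7 15)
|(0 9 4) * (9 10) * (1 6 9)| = 6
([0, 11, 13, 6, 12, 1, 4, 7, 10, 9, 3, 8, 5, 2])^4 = (13)(1 3 5 10 12 8 4 11 6)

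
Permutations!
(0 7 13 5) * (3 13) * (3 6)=(0 7 6 3 13 5)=[7, 1, 2, 13, 4, 0, 3, 6, 8, 9, 10, 11, 12, 5]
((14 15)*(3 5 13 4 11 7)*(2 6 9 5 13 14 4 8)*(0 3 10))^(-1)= (0 10 7 11 4 15 14 5 9 6 2 8 13 3)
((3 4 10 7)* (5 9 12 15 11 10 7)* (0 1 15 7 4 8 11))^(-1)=((0 1 15)(3 8 11 10 5 9 12 7))^(-1)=(0 15 1)(3 7 12 9 5 10 11 8)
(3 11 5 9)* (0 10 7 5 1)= [10, 0, 2, 11, 4, 9, 6, 5, 8, 3, 7, 1]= (0 10 7 5 9 3 11 1)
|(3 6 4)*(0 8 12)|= |(0 8 12)(3 6 4)|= 3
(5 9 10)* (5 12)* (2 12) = (2 12 5 9 10) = [0, 1, 12, 3, 4, 9, 6, 7, 8, 10, 2, 11, 5]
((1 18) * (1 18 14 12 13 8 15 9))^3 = (18)(1 13 9 12 15 14 8)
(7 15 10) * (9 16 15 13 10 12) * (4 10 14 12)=(4 10 7 13 14 12 9 16 15)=[0, 1, 2, 3, 10, 5, 6, 13, 8, 16, 7, 11, 9, 14, 12, 4, 15]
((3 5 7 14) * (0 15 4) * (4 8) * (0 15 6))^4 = (4 15 8)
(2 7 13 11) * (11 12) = (2 7 13 12 11) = [0, 1, 7, 3, 4, 5, 6, 13, 8, 9, 10, 2, 11, 12]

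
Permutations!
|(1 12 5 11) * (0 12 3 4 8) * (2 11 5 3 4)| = |(0 12 3 2 11 1 4 8)| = 8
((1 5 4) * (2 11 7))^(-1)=(1 4 5)(2 7 11)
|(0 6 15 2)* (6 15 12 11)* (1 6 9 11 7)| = 12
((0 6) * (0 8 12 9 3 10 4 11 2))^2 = (0 8 9 10 11)(2 6 12 3 4)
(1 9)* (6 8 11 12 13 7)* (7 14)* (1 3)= (1 9 3)(6 8 11 12 13 14 7)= [0, 9, 2, 1, 4, 5, 8, 6, 11, 3, 10, 12, 13, 14, 7]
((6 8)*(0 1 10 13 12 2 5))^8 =((0 1 10 13 12 2 5)(6 8))^8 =(0 1 10 13 12 2 5)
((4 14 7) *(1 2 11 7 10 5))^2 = (1 11 4 10)(2 7 14 5)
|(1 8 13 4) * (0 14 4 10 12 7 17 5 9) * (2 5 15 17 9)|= |(0 14 4 1 8 13 10 12 7 9)(2 5)(15 17)|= 10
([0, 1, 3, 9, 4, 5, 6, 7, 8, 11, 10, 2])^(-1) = [0, 1, 11, 2, 4, 5, 6, 7, 8, 3, 10, 9]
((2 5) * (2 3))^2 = ((2 5 3))^2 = (2 3 5)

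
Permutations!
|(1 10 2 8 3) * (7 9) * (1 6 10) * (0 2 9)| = 8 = |(0 2 8 3 6 10 9 7)|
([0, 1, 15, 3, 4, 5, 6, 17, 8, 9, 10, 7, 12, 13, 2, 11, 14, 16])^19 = [0, 1, 16, 3, 4, 5, 6, 15, 8, 9, 10, 2, 12, 13, 17, 14, 7, 11]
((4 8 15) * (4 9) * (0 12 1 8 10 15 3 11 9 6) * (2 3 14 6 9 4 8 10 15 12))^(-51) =(0 6 14 8 9 15 4 11 3 2)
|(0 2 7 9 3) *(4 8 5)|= 15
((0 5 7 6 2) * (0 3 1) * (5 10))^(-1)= (0 1 3 2 6 7 5 10)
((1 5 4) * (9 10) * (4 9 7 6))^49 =((1 5 9 10 7 6 4))^49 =(10)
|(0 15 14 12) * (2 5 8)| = 12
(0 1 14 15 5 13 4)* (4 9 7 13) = (0 1 14 15 5 4)(7 13 9) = [1, 14, 2, 3, 0, 4, 6, 13, 8, 7, 10, 11, 12, 9, 15, 5]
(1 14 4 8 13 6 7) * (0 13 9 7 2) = (0 13 6 2)(1 14 4 8 9 7) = [13, 14, 0, 3, 8, 5, 2, 1, 9, 7, 10, 11, 12, 6, 4]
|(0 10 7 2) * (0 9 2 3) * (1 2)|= |(0 10 7 3)(1 2 9)|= 12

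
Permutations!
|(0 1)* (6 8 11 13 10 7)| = |(0 1)(6 8 11 13 10 7)| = 6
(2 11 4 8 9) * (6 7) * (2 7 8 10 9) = (2 11 4 10 9 7 6 8) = [0, 1, 11, 3, 10, 5, 8, 6, 2, 7, 9, 4]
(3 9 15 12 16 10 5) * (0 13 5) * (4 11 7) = (0 13 5 3 9 15 12 16 10)(4 11 7) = [13, 1, 2, 9, 11, 3, 6, 4, 8, 15, 0, 7, 16, 5, 14, 12, 10]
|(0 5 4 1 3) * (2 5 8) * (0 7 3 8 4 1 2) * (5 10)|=|(0 4 2 10 5 1 8)(3 7)|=14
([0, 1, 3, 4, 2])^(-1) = (2 4 3)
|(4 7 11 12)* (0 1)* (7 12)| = |(0 1)(4 12)(7 11)| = 2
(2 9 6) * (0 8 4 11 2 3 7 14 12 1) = (0 8 4 11 2 9 6 3 7 14 12 1) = [8, 0, 9, 7, 11, 5, 3, 14, 4, 6, 10, 2, 1, 13, 12]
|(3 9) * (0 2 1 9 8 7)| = |(0 2 1 9 3 8 7)| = 7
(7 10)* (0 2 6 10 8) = (0 2 6 10 7 8) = [2, 1, 6, 3, 4, 5, 10, 8, 0, 9, 7]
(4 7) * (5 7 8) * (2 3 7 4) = (2 3 7)(4 8 5) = [0, 1, 3, 7, 8, 4, 6, 2, 5]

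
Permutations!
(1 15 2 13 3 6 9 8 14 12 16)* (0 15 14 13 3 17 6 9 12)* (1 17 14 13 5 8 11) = (0 15 2 3 9 11 1 13 14)(5 8)(6 12 16 17) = [15, 13, 3, 9, 4, 8, 12, 7, 5, 11, 10, 1, 16, 14, 0, 2, 17, 6]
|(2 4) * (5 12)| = 2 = |(2 4)(5 12)|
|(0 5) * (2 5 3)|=|(0 3 2 5)|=4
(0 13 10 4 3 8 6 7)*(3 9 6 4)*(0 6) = (0 13 10 3 8 4 9)(6 7) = [13, 1, 2, 8, 9, 5, 7, 6, 4, 0, 3, 11, 12, 10]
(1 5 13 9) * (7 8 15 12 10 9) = (1 5 13 7 8 15 12 10 9) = [0, 5, 2, 3, 4, 13, 6, 8, 15, 1, 9, 11, 10, 7, 14, 12]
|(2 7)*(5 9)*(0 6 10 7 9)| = |(0 6 10 7 2 9 5)| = 7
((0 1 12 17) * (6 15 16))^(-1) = (0 17 12 1)(6 16 15)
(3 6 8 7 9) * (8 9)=(3 6 9)(7 8)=[0, 1, 2, 6, 4, 5, 9, 8, 7, 3]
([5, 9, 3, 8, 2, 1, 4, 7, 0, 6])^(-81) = [0, 1, 2, 3, 4, 5, 6, 7, 8, 9]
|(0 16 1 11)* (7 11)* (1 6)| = |(0 16 6 1 7 11)| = 6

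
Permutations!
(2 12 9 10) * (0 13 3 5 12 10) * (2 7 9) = [13, 1, 10, 5, 4, 12, 6, 9, 8, 0, 7, 11, 2, 3] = (0 13 3 5 12 2 10 7 9)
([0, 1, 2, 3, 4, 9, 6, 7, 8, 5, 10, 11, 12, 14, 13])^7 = (5 9)(13 14)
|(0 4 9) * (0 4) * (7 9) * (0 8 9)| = 5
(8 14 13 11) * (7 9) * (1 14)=(1 14 13 11 8)(7 9)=[0, 14, 2, 3, 4, 5, 6, 9, 1, 7, 10, 8, 12, 11, 13]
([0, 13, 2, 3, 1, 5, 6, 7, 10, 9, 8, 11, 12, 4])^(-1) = (1 4 13)(8 10)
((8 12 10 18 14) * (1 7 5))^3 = ((1 7 5)(8 12 10 18 14))^3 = (8 18 12 14 10)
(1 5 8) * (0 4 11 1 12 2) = (0 4 11 1 5 8 12 2) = [4, 5, 0, 3, 11, 8, 6, 7, 12, 9, 10, 1, 2]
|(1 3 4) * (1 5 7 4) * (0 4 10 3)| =7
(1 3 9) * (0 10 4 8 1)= (0 10 4 8 1 3 9)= [10, 3, 2, 9, 8, 5, 6, 7, 1, 0, 4]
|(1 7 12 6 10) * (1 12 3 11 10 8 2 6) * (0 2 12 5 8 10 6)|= 18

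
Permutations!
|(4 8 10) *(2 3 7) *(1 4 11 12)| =|(1 4 8 10 11 12)(2 3 7)| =6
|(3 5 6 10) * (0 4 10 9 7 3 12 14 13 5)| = 11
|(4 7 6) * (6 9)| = 4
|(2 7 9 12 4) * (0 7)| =|(0 7 9 12 4 2)| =6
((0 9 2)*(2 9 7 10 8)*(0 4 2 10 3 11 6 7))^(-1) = ((2 4)(3 11 6 7)(8 10))^(-1) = (2 4)(3 7 6 11)(8 10)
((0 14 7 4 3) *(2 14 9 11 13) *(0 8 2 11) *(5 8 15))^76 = ((0 9)(2 14 7 4 3 15 5 8)(11 13))^76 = (2 3)(4 8)(5 7)(14 15)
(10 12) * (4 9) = (4 9)(10 12) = [0, 1, 2, 3, 9, 5, 6, 7, 8, 4, 12, 11, 10]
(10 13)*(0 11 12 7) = (0 11 12 7)(10 13) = [11, 1, 2, 3, 4, 5, 6, 0, 8, 9, 13, 12, 7, 10]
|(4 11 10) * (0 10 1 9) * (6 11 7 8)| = |(0 10 4 7 8 6 11 1 9)| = 9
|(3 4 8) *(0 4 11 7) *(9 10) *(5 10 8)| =|(0 4 5 10 9 8 3 11 7)| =9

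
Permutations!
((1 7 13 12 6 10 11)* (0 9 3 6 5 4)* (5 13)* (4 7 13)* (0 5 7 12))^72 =((0 9 3 6 10 11 1 13)(4 5 12))^72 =(13)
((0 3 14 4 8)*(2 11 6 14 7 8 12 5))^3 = ((0 3 7 8)(2 11 6 14 4 12 5))^3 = (0 8 7 3)(2 14 5 6 12 11 4)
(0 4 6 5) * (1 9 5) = [4, 9, 2, 3, 6, 0, 1, 7, 8, 5] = (0 4 6 1 9 5)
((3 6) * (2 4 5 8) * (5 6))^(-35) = ((2 4 6 3 5 8))^(-35) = (2 4 6 3 5 8)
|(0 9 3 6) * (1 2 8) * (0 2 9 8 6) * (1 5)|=6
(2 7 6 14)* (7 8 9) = [0, 1, 8, 3, 4, 5, 14, 6, 9, 7, 10, 11, 12, 13, 2] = (2 8 9 7 6 14)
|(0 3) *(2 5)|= 2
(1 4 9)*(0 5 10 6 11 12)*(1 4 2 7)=(0 5 10 6 11 12)(1 2 7)(4 9)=[5, 2, 7, 3, 9, 10, 11, 1, 8, 4, 6, 12, 0]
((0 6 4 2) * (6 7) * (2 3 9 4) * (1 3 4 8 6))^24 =(9)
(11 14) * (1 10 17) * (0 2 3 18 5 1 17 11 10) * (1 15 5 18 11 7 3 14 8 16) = (18)(0 2 14 10 7 3 11 8 16 1)(5 15) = [2, 0, 14, 11, 4, 15, 6, 3, 16, 9, 7, 8, 12, 13, 10, 5, 1, 17, 18]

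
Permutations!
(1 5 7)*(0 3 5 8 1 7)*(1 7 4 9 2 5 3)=(0 1 8 7 4 9 2 5)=[1, 8, 5, 3, 9, 0, 6, 4, 7, 2]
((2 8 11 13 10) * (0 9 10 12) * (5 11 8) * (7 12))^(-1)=((0 9 10 2 5 11 13 7 12))^(-1)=(0 12 7 13 11 5 2 10 9)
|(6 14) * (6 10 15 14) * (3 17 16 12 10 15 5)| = |(3 17 16 12 10 5)(14 15)| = 6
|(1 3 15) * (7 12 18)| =3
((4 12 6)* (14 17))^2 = (17)(4 6 12)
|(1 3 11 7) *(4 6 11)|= |(1 3 4 6 11 7)|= 6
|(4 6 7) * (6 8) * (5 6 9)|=6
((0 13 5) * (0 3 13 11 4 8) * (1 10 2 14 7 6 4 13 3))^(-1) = (0 8 4 6 7 14 2 10 1 5 13 11)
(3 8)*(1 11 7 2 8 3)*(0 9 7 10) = (0 9 7 2 8 1 11 10) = [9, 11, 8, 3, 4, 5, 6, 2, 1, 7, 0, 10]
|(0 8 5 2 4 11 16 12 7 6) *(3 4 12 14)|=|(0 8 5 2 12 7 6)(3 4 11 16 14)|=35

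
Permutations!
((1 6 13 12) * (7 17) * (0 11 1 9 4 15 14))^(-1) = (0 14 15 4 9 12 13 6 1 11)(7 17)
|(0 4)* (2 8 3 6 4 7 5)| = 8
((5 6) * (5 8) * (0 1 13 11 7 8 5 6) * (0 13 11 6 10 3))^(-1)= ((0 1 11 7 8 10 3)(5 13 6))^(-1)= (0 3 10 8 7 11 1)(5 6 13)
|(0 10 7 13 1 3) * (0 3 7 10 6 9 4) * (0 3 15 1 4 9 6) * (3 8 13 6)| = 15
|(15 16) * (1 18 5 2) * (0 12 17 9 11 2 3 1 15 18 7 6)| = |(0 12 17 9 11 2 15 16 18 5 3 1 7 6)| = 14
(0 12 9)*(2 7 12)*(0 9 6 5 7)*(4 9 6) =(0 2)(4 9 6 5 7 12) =[2, 1, 0, 3, 9, 7, 5, 12, 8, 6, 10, 11, 4]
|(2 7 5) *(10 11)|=6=|(2 7 5)(10 11)|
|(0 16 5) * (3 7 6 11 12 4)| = 6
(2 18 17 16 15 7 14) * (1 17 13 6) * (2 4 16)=(1 17 2 18 13 6)(4 16 15 7 14)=[0, 17, 18, 3, 16, 5, 1, 14, 8, 9, 10, 11, 12, 6, 4, 7, 15, 2, 13]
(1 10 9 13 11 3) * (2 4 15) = (1 10 9 13 11 3)(2 4 15) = [0, 10, 4, 1, 15, 5, 6, 7, 8, 13, 9, 3, 12, 11, 14, 2]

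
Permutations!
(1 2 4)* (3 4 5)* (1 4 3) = [0, 2, 5, 3, 4, 1] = (1 2 5)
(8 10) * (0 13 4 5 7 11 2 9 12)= [13, 1, 9, 3, 5, 7, 6, 11, 10, 12, 8, 2, 0, 4]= (0 13 4 5 7 11 2 9 12)(8 10)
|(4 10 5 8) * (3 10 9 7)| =7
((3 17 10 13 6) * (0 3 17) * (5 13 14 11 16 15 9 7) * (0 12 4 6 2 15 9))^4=((0 3 12 4 6 17 10 14 11 16 9 7 5 13 2 15))^4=(0 6 11 5)(2 12 10 9)(3 17 16 13)(4 14 7 15)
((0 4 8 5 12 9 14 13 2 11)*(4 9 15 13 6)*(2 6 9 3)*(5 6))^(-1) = (0 11 2 3)(4 6 8)(5 13 15 12)(9 14)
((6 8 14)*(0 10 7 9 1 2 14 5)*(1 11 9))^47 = (0 7 2 6 5 10 1 14 8)(9 11)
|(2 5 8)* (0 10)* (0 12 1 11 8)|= 8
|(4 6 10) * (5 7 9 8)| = |(4 6 10)(5 7 9 8)| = 12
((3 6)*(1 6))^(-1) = (1 3 6)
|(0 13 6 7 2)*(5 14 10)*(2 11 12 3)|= 24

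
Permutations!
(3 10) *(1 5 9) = [0, 5, 2, 10, 4, 9, 6, 7, 8, 1, 3] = (1 5 9)(3 10)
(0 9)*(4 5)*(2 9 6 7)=(0 6 7 2 9)(4 5)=[6, 1, 9, 3, 5, 4, 7, 2, 8, 0]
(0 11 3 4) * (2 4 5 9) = (0 11 3 5 9 2 4) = [11, 1, 4, 5, 0, 9, 6, 7, 8, 2, 10, 3]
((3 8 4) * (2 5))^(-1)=(2 5)(3 4 8)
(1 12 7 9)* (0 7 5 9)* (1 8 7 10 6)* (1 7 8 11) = (0 10 6 7)(1 12 5 9 11) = [10, 12, 2, 3, 4, 9, 7, 0, 8, 11, 6, 1, 5]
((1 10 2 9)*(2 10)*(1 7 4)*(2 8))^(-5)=(10)(1 8 2 9 7 4)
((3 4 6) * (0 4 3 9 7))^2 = (0 6 7 4 9)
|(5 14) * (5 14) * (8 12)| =|(14)(8 12)| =2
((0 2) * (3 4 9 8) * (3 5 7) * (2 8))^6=((0 8 5 7 3 4 9 2))^6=(0 9 3 5)(2 4 7 8)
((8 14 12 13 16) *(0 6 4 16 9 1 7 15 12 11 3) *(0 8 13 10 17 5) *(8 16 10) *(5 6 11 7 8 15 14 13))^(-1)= (0 5 16 3 11)(1 9 13 8)(4 6 17 10)(7 14)(12 15)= ((0 11 3 16 5)(1 8 13 9)(4 10 17 6)(7 14)(12 15))^(-1)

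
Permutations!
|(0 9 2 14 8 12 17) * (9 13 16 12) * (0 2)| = |(0 13 16 12 17 2 14 8 9)| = 9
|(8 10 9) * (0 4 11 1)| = |(0 4 11 1)(8 10 9)| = 12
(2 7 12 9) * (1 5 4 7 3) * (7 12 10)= (1 5 4 12 9 2 3)(7 10)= [0, 5, 3, 1, 12, 4, 6, 10, 8, 2, 7, 11, 9]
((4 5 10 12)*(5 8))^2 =((4 8 5 10 12))^2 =(4 5 12 8 10)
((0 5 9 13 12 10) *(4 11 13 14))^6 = (0 13 14)(4 5 12)(9 10 11)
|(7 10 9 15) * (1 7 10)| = |(1 7)(9 15 10)| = 6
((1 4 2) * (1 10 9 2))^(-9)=((1 4)(2 10 9))^(-9)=(10)(1 4)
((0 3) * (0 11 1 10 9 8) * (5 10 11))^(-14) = ((0 3 5 10 9 8)(1 11))^(-14) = (11)(0 9 5)(3 8 10)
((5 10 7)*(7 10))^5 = ((10)(5 7))^5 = (10)(5 7)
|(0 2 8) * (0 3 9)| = 5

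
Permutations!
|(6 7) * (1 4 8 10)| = 4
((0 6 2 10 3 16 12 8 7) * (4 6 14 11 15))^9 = ((0 14 11 15 4 6 2 10 3 16 12 8 7))^9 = (0 16 6 14 12 2 11 8 10 15 7 3 4)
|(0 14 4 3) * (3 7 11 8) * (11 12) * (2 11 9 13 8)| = 18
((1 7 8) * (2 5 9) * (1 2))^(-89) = (1 7 8 2 5 9)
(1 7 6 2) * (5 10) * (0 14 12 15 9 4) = [14, 7, 1, 3, 0, 10, 2, 6, 8, 4, 5, 11, 15, 13, 12, 9] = (0 14 12 15 9 4)(1 7 6 2)(5 10)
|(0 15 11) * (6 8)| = 6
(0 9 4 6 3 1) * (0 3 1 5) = (0 9 4 6 1 3 5) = [9, 3, 2, 5, 6, 0, 1, 7, 8, 4]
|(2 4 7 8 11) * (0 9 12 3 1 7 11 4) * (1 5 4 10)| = 8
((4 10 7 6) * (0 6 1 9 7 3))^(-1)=(0 3 10 4 6)(1 7 9)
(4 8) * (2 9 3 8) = [0, 1, 9, 8, 2, 5, 6, 7, 4, 3] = (2 9 3 8 4)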